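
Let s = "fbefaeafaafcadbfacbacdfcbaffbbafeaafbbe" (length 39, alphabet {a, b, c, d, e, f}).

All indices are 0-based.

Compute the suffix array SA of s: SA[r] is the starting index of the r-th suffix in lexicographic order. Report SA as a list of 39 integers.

[33, 8, 16, 19, 12, 4, 6, 34, 9, 30, 25, 18, 29, 24, 28, 36, 37, 1, 14, 11, 17, 23, 20, 13, 21, 38, 32, 5, 2, 7, 15, 3, 27, 35, 0, 10, 22, 31, 26]

rank | idx | suffix
   0 |  33 | aafbbe
   1 |   8 | aafcadbfacbacdfcbaffbbafeaafbbe
   2 |  16 | acbacdfcbaffbbafeaafbbe
   3 |  19 | acdfcbaffbbafeaafbbe
   4 |  12 | adbfacbacdfcbaffbbafeaafbbe
   5 |   4 | aeafaafcadbfacbacdfcbaffbbafeaafbbe
   6 |   6 | afaafcadbfacbacdfcbaffbbafeaafbbe
   7 |  34 | afbbe
   8 |   9 | afcadbfacbacdfcbaffbbafeaafbbe
   9 |  30 | afeaafbbe
  10 |  25 | affbbafeaafbbe
  11 |  18 | bacdfcbaffbbafeaafbbe
  12 |  29 | bafeaafbbe
  13 |  24 | baffbbafeaafbbe
  14 |  28 | bbafeaafbbe
  15 |  36 | bbe
  16 |  37 | be
  17 |   1 | befaeafaafcadbfacbacdfcbaffbbafeaafbbe
  18 |  14 | bfacbacdfcbaffbbafeaafbbe
  19 |  11 | cadbfacbacdfcbaffbbafeaafbbe
  20 |  17 | cbacdfcbaffbbafeaafbbe
  21 |  23 | cbaffbbafeaafbbe
  22 |  20 | cdfcbaffbbafeaafbbe
  23 |  13 | dbfacbacdfcbaffbbafeaafbbe
  24 |  21 | dfcbaffbbafeaafbbe
  25 |  38 | e
  26 |  32 | eaafbbe
  27 |   5 | eafaafcadbfacbacdfcbaffbbafeaafbbe
  28 |   2 | efaeafaafcadbfacbacdfcbaffbbafeaafbbe
  29 |   7 | faafcadbfacbacdfcbaffbbafeaafbbe
  30 |  15 | facbacdfcbaffbbafeaafbbe
  31 |   3 | faeafaafcadbfacbacdfcbaffbbafeaafbbe
  32 |  27 | fbbafeaafbbe
  33 |  35 | fbbe
  34 |   0 | fbefaeafaafcadbfacbacdfcbaffbbafeaafbbe
  35 |  10 | fcadbfacbacdfcbaffbbafeaafbbe
  36 |  22 | fcbaffbbafeaafbbe
  37 |  31 | feaafbbe
  38 |  26 | ffbbafeaafbbe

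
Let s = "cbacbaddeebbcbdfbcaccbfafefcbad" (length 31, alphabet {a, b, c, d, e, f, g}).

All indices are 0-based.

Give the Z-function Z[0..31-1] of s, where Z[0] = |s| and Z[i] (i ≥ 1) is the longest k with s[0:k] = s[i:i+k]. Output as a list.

Z[0]=31
i=1: fresh scan; Z[1]=0
i=2: fresh scan; Z[2]=0
i=3: fresh scan; Z[3]=3 extend→box=[3,6)
i=4: min(r-i=2, Z[1]=0)=0; Z[4]=0
i=5: min(r-i=1, Z[2]=0)=0; Z[5]=0
i=6: fresh scan; Z[6]=0
i=7: fresh scan; Z[7]=0
i=8: fresh scan; Z[8]=0
i=9: fresh scan; Z[9]=0
i=10: fresh scan; Z[10]=0
i=11: fresh scan; Z[11]=0
i=12: fresh scan; Z[12]=2 extend→box=[12,14)
i=13: min(r-i=1, Z[1]=0)=0; Z[13]=0
i=14: fresh scan; Z[14]=0
i=15: fresh scan; Z[15]=0
i=16: fresh scan; Z[16]=0
i=17: fresh scan; Z[17]=1 extend→box=[17,18)
i=18: fresh scan; Z[18]=0
i=19: fresh scan; Z[19]=1 extend→box=[19,20)
i=20: fresh scan; Z[20]=2 extend→box=[20,22)
i=21: min(r-i=1, Z[1]=0)=0; Z[21]=0
i=22: fresh scan; Z[22]=0
i=23: fresh scan; Z[23]=0
i=24: fresh scan; Z[24]=0
i=25: fresh scan; Z[25]=0
i=26: fresh scan; Z[26]=0
i=27: fresh scan; Z[27]=3 extend→box=[27,30)
i=28: min(r-i=2, Z[1]=0)=0; Z[28]=0
i=29: min(r-i=1, Z[2]=0)=0; Z[29]=0
i=30: fresh scan; Z[30]=0

[31, 0, 0, 3, 0, 0, 0, 0, 0, 0, 0, 0, 2, 0, 0, 0, 0, 1, 0, 1, 2, 0, 0, 0, 0, 0, 0, 3, 0, 0, 0]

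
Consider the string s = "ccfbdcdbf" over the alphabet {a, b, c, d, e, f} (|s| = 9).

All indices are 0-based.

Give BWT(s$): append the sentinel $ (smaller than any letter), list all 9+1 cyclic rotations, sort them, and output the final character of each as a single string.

rank  rotation    last
    0  $ccfbdcdbf  f
    1  bdcdbf$ccf  f
    2  bf$ccfbdcd  d
    3  ccfbdcdbf$  $
    4  cdbf$ccfbd  d
    5  cfbdcdbf$c  c
    6  dbf$ccfbdc  c
    7  dcdbf$ccfb  b
    8  f$ccfbdcdb  b
    9  fbdcdbf$cc  c

ffd$dccbbc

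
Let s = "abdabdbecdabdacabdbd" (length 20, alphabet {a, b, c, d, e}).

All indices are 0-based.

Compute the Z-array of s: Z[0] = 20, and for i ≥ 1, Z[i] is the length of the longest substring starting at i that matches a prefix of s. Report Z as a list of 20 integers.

Z[0]=20
i=1: outside box; Z[1]=0
i=2: outside box; Z[2]=0
i=3: outside box; Z[3]=3 scan→box=[3,6)
i=4: min(r-i=2, Z[1]=0)=0; Z[4]=0
i=5: min(r-i=1, Z[2]=0)=0; Z[5]=0
i=6: outside box; Z[6]=0
i=7: outside box; Z[7]=0
i=8: outside box; Z[8]=0
i=9: outside box; Z[9]=0
i=10: outside box; Z[10]=4 scan→box=[10,14)
i=11: min(r-i=3, Z[1]=0)=0; Z[11]=0
i=12: min(r-i=2, Z[2]=0)=0; Z[12]=0
i=13: min(r-i=1, Z[3]=3)=1; Z[13]=1
i=14: outside box; Z[14]=0
i=15: outside box; Z[15]=3 scan→box=[15,18)
i=16: min(r-i=2, Z[1]=0)=0; Z[16]=0
i=17: min(r-i=1, Z[2]=0)=0; Z[17]=0
i=18: outside box; Z[18]=0
i=19: outside box; Z[19]=0

[20, 0, 0, 3, 0, 0, 0, 0, 0, 0, 4, 0, 0, 1, 0, 3, 0, 0, 0, 0]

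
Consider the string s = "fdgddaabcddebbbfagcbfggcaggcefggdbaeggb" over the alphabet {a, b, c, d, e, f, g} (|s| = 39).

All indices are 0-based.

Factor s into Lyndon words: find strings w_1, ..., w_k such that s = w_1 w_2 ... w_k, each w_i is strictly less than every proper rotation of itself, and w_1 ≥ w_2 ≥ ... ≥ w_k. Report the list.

["f", "dg", "d", "d", "aabcddebbbfagcbfggcaggcefggdbaeggb"]

emit factor 1: 'f' (i=0, period=1)
emit factor 2: 'dg' (i=1, period=2)
emit factor 3: 'd' (i=3, period=1)
emit factor 4: 'd' (i=4, period=1)
emit factor 5: 'aabcddebbbfagcbfggcaggcefggdbaeggb' (i=5, period=34)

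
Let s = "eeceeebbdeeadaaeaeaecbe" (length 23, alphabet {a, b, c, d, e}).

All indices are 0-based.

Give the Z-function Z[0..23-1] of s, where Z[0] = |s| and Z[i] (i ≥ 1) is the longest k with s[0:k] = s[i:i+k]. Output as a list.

Z[0]=23
i=1: i≥r, start 0; Z[1]=1 grow→box=[1,2)
i=2: i≥r, start 0; Z[2]=0
i=3: i≥r, start 0; Z[3]=2 grow→box=[3,5)
i=4: min(r-i=1, Z[1]=1)=1; Z[4]=2 grow→box=[4,6)
i=5: min(r-i=1, Z[1]=1)=1; Z[5]=1
i=6: i≥r, start 0; Z[6]=0
i=7: i≥r, start 0; Z[7]=0
i=8: i≥r, start 0; Z[8]=0
i=9: i≥r, start 0; Z[9]=2 grow→box=[9,11)
i=10: min(r-i=1, Z[1]=1)=1; Z[10]=1
i=11: i≥r, start 0; Z[11]=0
i=12: i≥r, start 0; Z[12]=0
i=13: i≥r, start 0; Z[13]=0
i=14: i≥r, start 0; Z[14]=0
i=15: i≥r, start 0; Z[15]=1 grow→box=[15,16)
i=16: i≥r, start 0; Z[16]=0
i=17: i≥r, start 0; Z[17]=1 grow→box=[17,18)
i=18: i≥r, start 0; Z[18]=0
i=19: i≥r, start 0; Z[19]=1 grow→box=[19,20)
i=20: i≥r, start 0; Z[20]=0
i=21: i≥r, start 0; Z[21]=0
i=22: i≥r, start 0; Z[22]=1 grow→box=[22,23)

[23, 1, 0, 2, 2, 1, 0, 0, 0, 2, 1, 0, 0, 0, 0, 1, 0, 1, 0, 1, 0, 0, 1]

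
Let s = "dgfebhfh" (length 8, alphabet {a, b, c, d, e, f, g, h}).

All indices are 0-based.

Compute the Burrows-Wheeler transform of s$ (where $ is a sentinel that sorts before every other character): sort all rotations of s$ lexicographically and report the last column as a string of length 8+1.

rank  rotation   last
    0  $dgfebhfh  h
    1  bhfh$dgfe  e
    2  dgfebhfh$  $
    3  ebhfh$dgf  f
    4  febhfh$dg  g
    5  fh$dgfebh  h
    6  gfebhfh$d  d
    7  h$dgfebhf  f
    8  hfh$dgfeb  b

he$fghdfb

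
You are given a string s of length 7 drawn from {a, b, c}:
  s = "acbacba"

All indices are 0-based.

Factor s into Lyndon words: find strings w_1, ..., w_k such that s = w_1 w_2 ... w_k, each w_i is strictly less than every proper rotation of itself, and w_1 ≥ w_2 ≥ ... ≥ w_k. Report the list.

["acb", "acb", "a"]

emit factor 1: 'acb' (i=0, period=3)
emit factor 2: 'acb' (i=3, period=3)
emit factor 3: 'a' (i=6, period=1)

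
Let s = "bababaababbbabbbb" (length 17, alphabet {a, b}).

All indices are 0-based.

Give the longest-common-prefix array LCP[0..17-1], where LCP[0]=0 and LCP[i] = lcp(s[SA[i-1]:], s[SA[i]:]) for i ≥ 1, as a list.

rank→(start, suffix):
  0 → (5, 'aababbbabbbb')
  1 → (3, 'abaababbbabbbb')
  2 → (1, 'ababaababbbabbbb')
  3 → (6, 'ababbbabbbb')
  4 → (8, 'abbbabbbb')
  5 → (12, 'abbbb')
  6 → (16, 'b')
  7 → (4, 'baababbbabbbb')
  8 → (2, 'babaababbbabbbb')
  9 → (0, 'bababaababbbabbbb')
  10 → (7, 'babbbabbbb')
  11 → (11, 'babbbb')
  12 → (15, 'bb')
  13 → (10, 'bbabbbb')
  14 → (14, 'bbb')
  15 → (9, 'bbbabbbb')
  16 → (13, 'bbbb')

SA = [5, 3, 1, 6, 8, 12, 16, 4, 2, 0, 7, 11, 15, 10, 14, 9, 13]
rank  pair      lcp
   1  s[5:],s[3:]  1  'a'
   2  s[3:],s[1:]  3  'aba'
   3  s[1:],s[6:]  4  'abab'
   4  s[6:],s[8:]  2  'ab'
   5  s[8:],s[12:]  4  'abbb'
   6  s[12:],s[16:]  0  ''
   7  s[16:],s[4:]  1  'b'
   8  s[4:],s[2:]  2  'ba'
   9  s[2:],s[0:]  4  'baba'
  10  s[0:],s[7:]  3  'bab'
  11  s[7:],s[11:]  5  'babbb'
  12  s[11:],s[15:]  1  'b'
  13  s[15:],s[10:]  2  'bb'
  14  s[10:],s[14:]  2  'bb'
  15  s[14:],s[9:]  3  'bbb'
  16  s[9:],s[13:]  3  'bbb'

[0, 1, 3, 4, 2, 4, 0, 1, 2, 4, 3, 5, 1, 2, 2, 3, 3]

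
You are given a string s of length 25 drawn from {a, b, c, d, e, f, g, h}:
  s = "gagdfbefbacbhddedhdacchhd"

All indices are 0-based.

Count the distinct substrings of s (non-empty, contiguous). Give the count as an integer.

rank | idx | suffix
   0 |   9 | acbhddedhdacchhd
   1 |  19 | acchhd
   2 |   1 | agdfbefbacbhddedhdacchhd
   3 |   8 | bacbhddedhdacchhd
   4 |   5 | befbacbhddedhdacchhd
   5 |  11 | bhddedhdacchhd
   6 |  10 | cbhddedhdacchhd
   7 |  20 | cchhd
   8 |  21 | chhd
   9 |  24 | d
  10 |  18 | dacchhd
  11 |  13 | ddedhdacchhd
  12 |  14 | dedhdacchhd
  13 |   3 | dfbefbacbhddedhdacchhd
  14 |  16 | dhdacchhd
  15 |  15 | edhdacchhd
  16 |   6 | efbacbhddedhdacchhd
  17 |   7 | fbacbhddedhdacchhd
  18 |   4 | fbefbacbhddedhdacchhd
  19 |   0 | gagdfbefbacbhddedhdacchhd
  20 |   2 | gdfbefbacbhddedhdacchhd
  21 |  23 | hd
  22 |  17 | hdacchhd
  23 |  12 | hddedhdacchhd
  24 |  22 | hhd

SA = [9, 19, 1, 8, 5, 11, 10, 20, 21, 24, 18, 13, 14, 3, 16, 15, 6, 7, 4, 0, 2, 23, 17, 12, 22]
[i] adj suffixes → lcp
  [1] 9/19 → 2 ('ac')
  [2] 19/1 → 1 ('a')
  [3] 1/8 → 0 ('')
  [4] 8/5 → 1 ('b')
  [5] 5/11 → 1 ('b')
  [6] 11/10 → 0 ('')
  [7] 10/20 → 1 ('c')
  [8] 20/21 → 1 ('c')
  [9] 21/24 → 0 ('')
  [10] 24/18 → 1 ('d')
  [11] 18/13 → 1 ('d')
  [12] 13/14 → 1 ('d')
  [13] 14/3 → 1 ('d')
  [14] 3/16 → 1 ('d')
  [15] 16/15 → 0 ('')
  [16] 15/6 → 1 ('e')
  [17] 6/7 → 0 ('')
  [18] 7/4 → 2 ('fb')
  [19] 4/0 → 0 ('')
  [20] 0/2 → 1 ('g')
  [21] 2/23 → 0 ('')
  [22] 23/17 → 2 ('hd')
  [23] 17/12 → 2 ('hd')
  [24] 12/22 → 1 ('h')

n(n+1)/2 = 25·26/2 = 325
Σ LCP = 0 + 2 + 1 + 0 + 1 + 1 + 0 + 1 + 1 + 0 + 1 + 1 + 1 + 1 + 1 + 0 + 1 + 0 + 2 + 0 + 1 + 0 + 2 + 2 + 1 = 21
distinct = 325 − 21 = 304

304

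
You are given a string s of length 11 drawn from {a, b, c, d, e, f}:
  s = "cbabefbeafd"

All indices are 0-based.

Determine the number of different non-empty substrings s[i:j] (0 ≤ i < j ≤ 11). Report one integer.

60

sorted suffixes:
  #0 SA[0]=2  'abefbeafd'
  #1 SA[1]=8  'afd'
  #2 SA[2]=1  'babefbeafd'
  #3 SA[3]=6  'beafd'
  #4 SA[4]=3  'befbeafd'
  #5 SA[5]=0  'cbabefbeafd'
  #6 SA[6]=10  'd'
  #7 SA[7]=7  'eafd'
  #8 SA[8]=4  'efbeafd'
  #9 SA[9]=5  'fbeafd'
  #10 SA[10]=9  'fd'

SA = [2, 8, 1, 6, 3, 0, 10, 7, 4, 5, 9]
rank  pair      lcp
   1  s[2:],s[8:]  1  'a'
   2  s[8:],s[1:]  0  ''
   3  s[1:],s[6:]  1  'b'
   4  s[6:],s[3:]  2  'be'
   5  s[3:],s[0:]  0  ''
   6  s[0:],s[10:]  0  ''
   7  s[10:],s[7:]  0  ''
   8  s[7:],s[4:]  1  'e'
   9  s[4:],s[5:]  0  ''
  10  s[5:],s[9:]  1  'f'

n(n+1)/2 = 11·12/2 = 66
Σ LCP = 0 + 1 + 0 + 1 + 2 + 0 + 0 + 0 + 1 + 0 + 1 = 6
distinct = 66 − 6 = 60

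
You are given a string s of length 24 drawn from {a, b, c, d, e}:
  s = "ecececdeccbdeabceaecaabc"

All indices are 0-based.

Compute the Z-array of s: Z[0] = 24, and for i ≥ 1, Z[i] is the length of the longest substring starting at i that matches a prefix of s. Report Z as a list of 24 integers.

Z[0]=24
i=1: outside box; Z[1]=0
i=2: outside box; Z[2]=4 scan→box=[2,6)
i=3: min(r-i=3, Z[1]=0)=0; Z[3]=0
i=4: min(r-i=2, Z[2]=4)=2; Z[4]=2
i=5: min(r-i=1, Z[3]=0)=0; Z[5]=0
i=6: outside box; Z[6]=0
i=7: outside box; Z[7]=2 scan→box=[7,9)
i=8: min(r-i=1, Z[1]=0)=0; Z[8]=0
i=9: outside box; Z[9]=0
i=10: outside box; Z[10]=0
i=11: outside box; Z[11]=0
i=12: outside box; Z[12]=1 scan→box=[12,13)
i=13: outside box; Z[13]=0
i=14: outside box; Z[14]=0
i=15: outside box; Z[15]=0
i=16: outside box; Z[16]=1 scan→box=[16,17)
i=17: outside box; Z[17]=0
i=18: outside box; Z[18]=2 scan→box=[18,20)
i=19: min(r-i=1, Z[1]=0)=0; Z[19]=0
i=20: outside box; Z[20]=0
i=21: outside box; Z[21]=0
i=22: outside box; Z[22]=0
i=23: outside box; Z[23]=0

[24, 0, 4, 0, 2, 0, 0, 2, 0, 0, 0, 0, 1, 0, 0, 0, 1, 0, 2, 0, 0, 0, 0, 0]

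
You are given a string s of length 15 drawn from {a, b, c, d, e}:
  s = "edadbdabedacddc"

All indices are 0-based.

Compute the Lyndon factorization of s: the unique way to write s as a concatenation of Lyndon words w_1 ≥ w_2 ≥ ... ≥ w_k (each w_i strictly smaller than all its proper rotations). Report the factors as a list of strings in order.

emit factor 1: 'e' (i=0, period=1)
emit factor 2: 'd' (i=1, period=1)
emit factor 3: 'adbd' (i=2, period=4)
emit factor 4: 'abedacddc' (i=6, period=9)

["e", "d", "adbd", "abedacddc"]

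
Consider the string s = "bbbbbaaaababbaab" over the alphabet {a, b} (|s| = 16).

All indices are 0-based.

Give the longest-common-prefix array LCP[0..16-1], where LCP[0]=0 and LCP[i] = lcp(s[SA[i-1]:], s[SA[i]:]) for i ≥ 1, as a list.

[0, 3, 2, 3, 1, 2, 2, 0, 1, 3, 2, 1, 4, 2, 3, 4]

rank→(start, suffix):
  0 → (5, 'aaaababbaab')
  1 → (6, 'aaababbaab')
  2 → (13, 'aab')
  3 → (7, 'aababbaab')
  4 → (14, 'ab')
  5 → (8, 'ababbaab')
  6 → (10, 'abbaab')
  7 → (15, 'b')
  8 → (4, 'baaaababbaab')
  9 → (12, 'baab')
  10 → (9, 'babbaab')
  11 → (3, 'bbaaaababbaab')
  12 → (11, 'bbaab')
  13 → (2, 'bbbaaaababbaab')
  14 → (1, 'bbbbaaaababbaab')
  15 → (0, 'bbbbbaaaababbaab')

SA = [5, 6, 13, 7, 14, 8, 10, 15, 4, 12, 9, 3, 11, 2, 1, 0]
[i] adj suffixes → lcp
  [1] 5/6 → 3 ('aaa')
  [2] 6/13 → 2 ('aa')
  [3] 13/7 → 3 ('aab')
  [4] 7/14 → 1 ('a')
  [5] 14/8 → 2 ('ab')
  [6] 8/10 → 2 ('ab')
  [7] 10/15 → 0 ('')
  [8] 15/4 → 1 ('b')
  [9] 4/12 → 3 ('baa')
  [10] 12/9 → 2 ('ba')
  [11] 9/3 → 1 ('b')
  [12] 3/11 → 4 ('bbaa')
  [13] 11/2 → 2 ('bb')
  [14] 2/1 → 3 ('bbb')
  [15] 1/0 → 4 ('bbbb')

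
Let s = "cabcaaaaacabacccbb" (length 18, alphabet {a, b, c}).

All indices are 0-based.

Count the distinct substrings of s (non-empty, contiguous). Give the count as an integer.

144

rank | idx | suffix
   0 |   4 | aaaaacabacccbb
   1 |   5 | aaaacabacccbb
   2 |   6 | aaacabacccbb
   3 |   7 | aacabacccbb
   4 |  10 | abacccbb
   5 |   1 | abcaaaaacabacccbb
   6 |   8 | acabacccbb
   7 |  12 | acccbb
   8 |  17 | b
   9 |  11 | bacccbb
  10 |  16 | bb
  11 |   2 | bcaaaaacabacccbb
  12 |   3 | caaaaacabacccbb
  13 |   9 | cabacccbb
  14 |   0 | cabcaaaaacabacccbb
  15 |  15 | cbb
  16 |  14 | ccbb
  17 |  13 | cccbb

SA = [4, 5, 6, 7, 10, 1, 8, 12, 17, 11, 16, 2, 3, 9, 0, 15, 14, 13]
i: (SA[i-1],SA[i]) lcp shared
  1: (4,5) 4 'aaaa'
  2: (5,6) 3 'aaa'
  3: (6,7) 2 'aa'
  4: (7,10) 1 'a'
  5: (10,1) 2 'ab'
  6: (1,8) 1 'a'
  7: (8,12) 2 'ac'
  8: (12,17) 0 ''
  9: (17,11) 1 'b'
  10: (11,16) 1 'b'
  11: (16,2) 1 'b'
  12: (2,3) 0 ''
  13: (3,9) 2 'ca'
  14: (9,0) 3 'cab'
  15: (0,15) 1 'c'
  16: (15,14) 1 'c'
  17: (14,13) 2 'cc'

n(n+1)/2 = 18·19/2 = 171
Σ LCP = 0 + 4 + 3 + 2 + 1 + 2 + 1 + 2 + 0 + 1 + 1 + 1 + 0 + 2 + 3 + 1 + 1 + 2 = 27
distinct = 171 − 27 = 144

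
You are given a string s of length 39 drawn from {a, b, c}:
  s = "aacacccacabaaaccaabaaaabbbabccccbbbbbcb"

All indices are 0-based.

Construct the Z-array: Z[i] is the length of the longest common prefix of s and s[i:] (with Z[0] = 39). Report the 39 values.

Z[0]=39
i=1: i≥r, start 0; Z[1]=1 extend→box=[1,2)
i=2: i≥r, start 0; Z[2]=0
i=3: i≥r, start 0; Z[3]=1 extend→box=[3,4)
i=4: i≥r, start 0; Z[4]=0
i=5: i≥r, start 0; Z[5]=0
i=6: i≥r, start 0; Z[6]=0
i=7: i≥r, start 0; Z[7]=1 extend→box=[7,8)
i=8: i≥r, start 0; Z[8]=0
i=9: i≥r, start 0; Z[9]=1 extend→box=[9,10)
i=10: i≥r, start 0; Z[10]=0
i=11: i≥r, start 0; Z[11]=2 extend→box=[11,13)
i=12: min(r-i=1, Z[1]=1)=1; Z[12]=3 extend→box=[12,15)
i=13: min(r-i=2, Z[1]=1)=1; Z[13]=1
i=14: min(r-i=1, Z[2]=0)=0; Z[14]=0
i=15: i≥r, start 0; Z[15]=0
i=16: i≥r, start 0; Z[16]=2 extend→box=[16,18)
i=17: min(r-i=1, Z[1]=1)=1; Z[17]=1
i=18: i≥r, start 0; Z[18]=0
i=19: i≥r, start 0; Z[19]=2 extend→box=[19,21)
i=20: min(r-i=1, Z[1]=1)=1; Z[20]=2 extend→box=[20,22)
i=21: min(r-i=1, Z[1]=1)=1; Z[21]=2 extend→box=[21,23)
i=22: min(r-i=1, Z[1]=1)=1; Z[22]=1
i=23: i≥r, start 0; Z[23]=0
i=24: i≥r, start 0; Z[24]=0
i=25: i≥r, start 0; Z[25]=0
i=26: i≥r, start 0; Z[26]=1 extend→box=[26,27)
i=27: i≥r, start 0; Z[27]=0
i=28: i≥r, start 0; Z[28]=0
i=29: i≥r, start 0; Z[29]=0
i=30: i≥r, start 0; Z[30]=0
i=31: i≥r, start 0; Z[31]=0
i=32: i≥r, start 0; Z[32]=0
i=33: i≥r, start 0; Z[33]=0
i=34: i≥r, start 0; Z[34]=0
i=35: i≥r, start 0; Z[35]=0
i=36: i≥r, start 0; Z[36]=0
i=37: i≥r, start 0; Z[37]=0
i=38: i≥r, start 0; Z[38]=0

[39, 1, 0, 1, 0, 0, 0, 1, 0, 1, 0, 2, 3, 1, 0, 0, 2, 1, 0, 2, 2, 2, 1, 0, 0, 0, 1, 0, 0, 0, 0, 0, 0, 0, 0, 0, 0, 0, 0]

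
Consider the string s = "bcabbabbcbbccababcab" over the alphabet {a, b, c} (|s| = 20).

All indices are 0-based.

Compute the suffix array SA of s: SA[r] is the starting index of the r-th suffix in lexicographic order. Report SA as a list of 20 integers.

rank→(start, suffix):
  0 → (18, 'ab')
  1 → (13, 'ababcab')
  2 → (2, 'abbabbcbbccababcab')
  3 → (5, 'abbcbbccababcab')
  4 → (15, 'abcab')
  5 → (19, 'b')
  6 → (4, 'babbcbbccababcab')
  7 → (14, 'babcab')
  8 → (3, 'bbabbcbbccababcab')
  9 → (6, 'bbcbbccababcab')
  10 → (9, 'bbccababcab')
  11 → (16, 'bcab')
  12 → (0, 'bcabbabbcbbccababcab')
  13 → (7, 'bcbbccababcab')
  14 → (10, 'bccababcab')
  15 → (17, 'cab')
  16 → (12, 'cababcab')
  17 → (1, 'cabbabbcbbccababcab')
  18 → (8, 'cbbccababcab')
  19 → (11, 'ccababcab')

[18, 13, 2, 5, 15, 19, 4, 14, 3, 6, 9, 16, 0, 7, 10, 17, 12, 1, 8, 11]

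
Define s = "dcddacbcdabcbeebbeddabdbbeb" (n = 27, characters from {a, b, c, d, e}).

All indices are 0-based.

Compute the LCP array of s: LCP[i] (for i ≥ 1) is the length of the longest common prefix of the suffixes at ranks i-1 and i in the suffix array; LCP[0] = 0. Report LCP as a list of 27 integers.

[0, 2, 1, 0, 1, 3, 1, 2, 1, 1, 2, 2, 0, 2, 1, 2, 0, 3, 2, 1, 1, 1, 3, 0, 2, 1, 1]

rank→(start, suffix):
  0 → (9, 'abcbeebbeddabdbbeb')
  1 → (20, 'abdbbeb')
  2 → (4, 'acbcdabcbeebbeddabdbbeb')
  3 → (26, 'b')
  4 → (23, 'bbeb')
  5 → (15, 'bbeddabdbbeb')
  6 → (10, 'bcbeebbeddabdbbeb')
  7 → (6, 'bcdabcbeebbeddabdbbeb')
  8 → (21, 'bdbbeb')
  9 → (24, 'beb')
  10 → (16, 'beddabdbbeb')
  11 → (12, 'beebbeddabdbbeb')
  12 → (5, 'cbcdabcbeebbeddabdbbeb')
  13 → (11, 'cbeebbeddabdbbeb')
  14 → (7, 'cdabcbeebbeddabdbbeb')
  15 → (1, 'cddacbcdabcbeebbeddabdbbeb')
  16 → (8, 'dabcbeebbeddabdbbeb')
  17 → (19, 'dabdbbeb')
  18 → (3, 'dacbcdabcbeebbeddabdbbeb')
  19 → (22, 'dbbeb')
  20 → (0, 'dcddacbcdabcbeebbeddabdbbeb')
  21 → (18, 'ddabdbbeb')
  22 → (2, 'ddacbcdabcbeebbeddabdbbeb')
  23 → (25, 'eb')
  24 → (14, 'ebbeddabdbbeb')
  25 → (17, 'eddabdbbeb')
  26 → (13, 'eebbeddabdbbeb')

SA = [9, 20, 4, 26, 23, 15, 10, 6, 21, 24, 16, 12, 5, 11, 7, 1, 8, 19, 3, 22, 0, 18, 2, 25, 14, 17, 13]
i: (SA[i-1],SA[i]) lcp shared
  1: (9,20) 2 'ab'
  2: (20,4) 1 'a'
  3: (4,26) 0 ''
  4: (26,23) 1 'b'
  5: (23,15) 3 'bbe'
  6: (15,10) 1 'b'
  7: (10,6) 2 'bc'
  8: (6,21) 1 'b'
  9: (21,24) 1 'b'
  10: (24,16) 2 'be'
  11: (16,12) 2 'be'
  12: (12,5) 0 ''
  13: (5,11) 2 'cb'
  14: (11,7) 1 'c'
  15: (7,1) 2 'cd'
  16: (1,8) 0 ''
  17: (8,19) 3 'dab'
  18: (19,3) 2 'da'
  19: (3,22) 1 'd'
  20: (22,0) 1 'd'
  21: (0,18) 1 'd'
  22: (18,2) 3 'dda'
  23: (2,25) 0 ''
  24: (25,14) 2 'eb'
  25: (14,17) 1 'e'
  26: (17,13) 1 'e'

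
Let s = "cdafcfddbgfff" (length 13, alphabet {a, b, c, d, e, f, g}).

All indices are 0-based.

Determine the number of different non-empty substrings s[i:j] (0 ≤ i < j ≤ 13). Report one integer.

rank | idx | suffix
   0 |   2 | afcfddbgfff
   1 |   8 | bgfff
   2 |   0 | cdafcfddbgfff
   3 |   4 | cfddbgfff
   4 |   1 | dafcfddbgfff
   5 |   7 | dbgfff
   6 |   6 | ddbgfff
   7 |  12 | f
   8 |   3 | fcfddbgfff
   9 |   5 | fddbgfff
  10 |  11 | ff
  11 |  10 | fff
  12 |   9 | gfff

SA = [2, 8, 0, 4, 1, 7, 6, 12, 3, 5, 11, 10, 9]
i: (SA[i-1],SA[i]) lcp shared
  1: (2,8) 0 ''
  2: (8,0) 0 ''
  3: (0,4) 1 'c'
  4: (4,1) 0 ''
  5: (1,7) 1 'd'
  6: (7,6) 1 'd'
  7: (6,12) 0 ''
  8: (12,3) 1 'f'
  9: (3,5) 1 'f'
  10: (5,11) 1 'f'
  11: (11,10) 2 'ff'
  12: (10,9) 0 ''

n(n+1)/2 = 13·14/2 = 91
Σ LCP = 0 + 0 + 0 + 1 + 0 + 1 + 1 + 0 + 1 + 1 + 1 + 2 + 0 = 8
distinct = 91 − 8 = 83

83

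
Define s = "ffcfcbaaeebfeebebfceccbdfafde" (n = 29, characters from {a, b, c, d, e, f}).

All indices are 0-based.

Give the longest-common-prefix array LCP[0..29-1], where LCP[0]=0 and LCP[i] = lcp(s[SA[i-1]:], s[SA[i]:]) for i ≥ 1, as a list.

sorted suffixes:
  #0 SA[0]=6  'aaeebfeebebfceccbdfafde'
  #1 SA[1]=7  'aeebfeebebfceccbdfafde'
  #2 SA[2]=25  'afde'
  #3 SA[3]=5  'baaeebfeebebfceccbdfafde'
  #4 SA[4]=22  'bdfafde'
  #5 SA[5]=14  'bebfceccbdfafde'
  #6 SA[6]=16  'bfceccbdfafde'
  #7 SA[7]=10  'bfeebebfceccbdfafde'
  #8 SA[8]=4  'cbaaeebfeebebfceccbdfafde'
  #9 SA[9]=21  'cbdfafde'
  #10 SA[10]=20  'ccbdfafde'
  #11 SA[11]=18  'ceccbdfafde'
  #12 SA[12]=2  'cfcbaaeebfeebebfceccbdfafde'
  #13 SA[13]=27  'de'
  #14 SA[14]=23  'dfafde'
  #15 SA[15]=28  'e'
  #16 SA[16]=13  'ebebfceccbdfafde'
  #17 SA[17]=15  'ebfceccbdfafde'
  #18 SA[18]=9  'ebfeebebfceccbdfafde'
  #19 SA[19]=19  'eccbdfafde'
  #20 SA[20]=12  'eebebfceccbdfafde'
  #21 SA[21]=8  'eebfeebebfceccbdfafde'
  #22 SA[22]=24  'fafde'
  #23 SA[23]=3  'fcbaaeebfeebebfceccbdfafde'
  #24 SA[24]=17  'fceccbdfafde'
  #25 SA[25]=1  'fcfcbaaeebfeebebfceccbdfafde'
  #26 SA[26]=26  'fde'
  #27 SA[27]=11  'feebebfceccbdfafde'
  #28 SA[28]=0  'ffcfcbaaeebfeebebfceccbdfafde'

SA = [6, 7, 25, 5, 22, 14, 16, 10, 4, 21, 20, 18, 2, 27, 23, 28, 13, 15, 9, 19, 12, 8, 24, 3, 17, 1, 26, 11, 0]
i: (SA[i-1],SA[i]) lcp shared
  1: (6,7) 1 'a'
  2: (7,25) 1 'a'
  3: (25,5) 0 ''
  4: (5,22) 1 'b'
  5: (22,14) 1 'b'
  6: (14,16) 1 'b'
  7: (16,10) 2 'bf'
  8: (10,4) 0 ''
  9: (4,21) 2 'cb'
  10: (21,20) 1 'c'
  11: (20,18) 1 'c'
  12: (18,2) 1 'c'
  13: (2,27) 0 ''
  14: (27,23) 1 'd'
  15: (23,28) 0 ''
  16: (28,13) 1 'e'
  17: (13,15) 2 'eb'
  18: (15,9) 3 'ebf'
  19: (9,19) 1 'e'
  20: (19,12) 1 'e'
  21: (12,8) 3 'eeb'
  22: (8,24) 0 ''
  23: (24,3) 1 'f'
  24: (3,17) 2 'fc'
  25: (17,1) 2 'fc'
  26: (1,26) 1 'f'
  27: (26,11) 1 'f'
  28: (11,0) 1 'f'

[0, 1, 1, 0, 1, 1, 1, 2, 0, 2, 1, 1, 1, 0, 1, 0, 1, 2, 3, 1, 1, 3, 0, 1, 2, 2, 1, 1, 1]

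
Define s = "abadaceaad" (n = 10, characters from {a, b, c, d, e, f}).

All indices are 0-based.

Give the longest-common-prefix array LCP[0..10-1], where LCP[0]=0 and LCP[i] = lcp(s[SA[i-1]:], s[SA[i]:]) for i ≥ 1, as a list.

rank→(start, suffix):
  0 → (7, 'aad')
  1 → (0, 'abadaceaad')
  2 → (4, 'aceaad')
  3 → (8, 'ad')
  4 → (2, 'adaceaad')
  5 → (1, 'badaceaad')
  6 → (5, 'ceaad')
  7 → (9, 'd')
  8 → (3, 'daceaad')
  9 → (6, 'eaad')

SA = [7, 0, 4, 8, 2, 1, 5, 9, 3, 6]
[i] adj suffixes → lcp
  [1] 7/0 → 1 ('a')
  [2] 0/4 → 1 ('a')
  [3] 4/8 → 1 ('a')
  [4] 8/2 → 2 ('ad')
  [5] 2/1 → 0 ('')
  [6] 1/5 → 0 ('')
  [7] 5/9 → 0 ('')
  [8] 9/3 → 1 ('d')
  [9] 3/6 → 0 ('')

[0, 1, 1, 1, 2, 0, 0, 0, 1, 0]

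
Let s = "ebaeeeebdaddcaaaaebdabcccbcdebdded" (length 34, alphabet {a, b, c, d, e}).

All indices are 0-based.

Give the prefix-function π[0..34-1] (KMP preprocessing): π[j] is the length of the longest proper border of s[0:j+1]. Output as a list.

[0, 0, 0, 1, 1, 1, 1, 2, 0, 0, 0, 0, 0, 0, 0, 0, 0, 1, 2, 0, 0, 0, 0, 0, 0, 0, 0, 0, 1, 2, 0, 0, 1, 0]

π[0] = 0
j=1 s[j]='b': π[1]=0 (border '')
j=2 s[j]='a': π[2]=0 (border '')
j=3 s[j]='e': π[3]=1 (border 'e')
j=4 s[j]='e': k: 1→0; π[4]=1 (border 'e')
j=5 s[j]='e': k: 1→0; π[5]=1 (border 'e')
j=6 s[j]='e': k: 1→0; π[6]=1 (border 'e')
j=7 s[j]='b': π[7]=2 (border 'eb')
j=8 s[j]='d': k: 2→0; π[8]=0 (border '')
j=9 s[j]='a': π[9]=0 (border '')
j=10 s[j]='d': π[10]=0 (border '')
j=11 s[j]='d': π[11]=0 (border '')
j=12 s[j]='c': π[12]=0 (border '')
j=13 s[j]='a': π[13]=0 (border '')
j=14 s[j]='a': π[14]=0 (border '')
j=15 s[j]='a': π[15]=0 (border '')
j=16 s[j]='a': π[16]=0 (border '')
j=17 s[j]='e': π[17]=1 (border 'e')
j=18 s[j]='b': π[18]=2 (border 'eb')
j=19 s[j]='d': k: 2→0; π[19]=0 (border '')
j=20 s[j]='a': π[20]=0 (border '')
j=21 s[j]='b': π[21]=0 (border '')
j=22 s[j]='c': π[22]=0 (border '')
j=23 s[j]='c': π[23]=0 (border '')
j=24 s[j]='c': π[24]=0 (border '')
j=25 s[j]='b': π[25]=0 (border '')
j=26 s[j]='c': π[26]=0 (border '')
j=27 s[j]='d': π[27]=0 (border '')
j=28 s[j]='e': π[28]=1 (border 'e')
j=29 s[j]='b': π[29]=2 (border 'eb')
j=30 s[j]='d': k: 2→0; π[30]=0 (border '')
j=31 s[j]='d': π[31]=0 (border '')
j=32 s[j]='e': π[32]=1 (border 'e')
j=33 s[j]='d': k: 1→0; π[33]=0 (border '')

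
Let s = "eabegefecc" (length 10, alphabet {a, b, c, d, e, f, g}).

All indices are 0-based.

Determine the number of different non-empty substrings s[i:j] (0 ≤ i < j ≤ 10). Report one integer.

sorted suffixes:
  #0 SA[0]=1  'abegefecc'
  #1 SA[1]=2  'begefecc'
  #2 SA[2]=9  'c'
  #3 SA[3]=8  'cc'
  #4 SA[4]=0  'eabegefecc'
  #5 SA[5]=7  'ecc'
  #6 SA[6]=5  'efecc'
  #7 SA[7]=3  'egefecc'
  #8 SA[8]=6  'fecc'
  #9 SA[9]=4  'gefecc'

SA = [1, 2, 9, 8, 0, 7, 5, 3, 6, 4]
i: (SA[i-1],SA[i]) lcp shared
  1: (1,2) 0 ''
  2: (2,9) 0 ''
  3: (9,8) 1 'c'
  4: (8,0) 0 ''
  5: (0,7) 1 'e'
  6: (7,5) 1 'e'
  7: (5,3) 1 'e'
  8: (3,6) 0 ''
  9: (6,4) 0 ''

n(n+1)/2 = 10·11/2 = 55
Σ LCP = 0 + 0 + 0 + 1 + 0 + 1 + 1 + 1 + 0 + 0 = 4
distinct = 55 − 4 = 51

51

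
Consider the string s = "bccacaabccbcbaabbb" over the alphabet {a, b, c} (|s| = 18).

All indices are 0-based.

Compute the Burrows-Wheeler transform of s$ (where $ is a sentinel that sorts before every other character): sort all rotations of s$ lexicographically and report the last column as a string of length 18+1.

rank  rotation             last
    0  $bccacaabccbcbaabbb  b
    1  aabbb$bccacaabccbcb  b
    2  aabccbcbaabbb$bccac  c
    3  abbb$bccacaabccbcba  a
    4  abccbcbaabbb$bccaca  a
    5  acaabccbcbaabbb$bcc  c
    6  b$bccacaabccbcbaabb  b
    7  baabbb$bccacaabccbc  c
    8  bb$bccacaabccbcbaab  b
    9  bbb$bccacaabccbcbaa  a
   10  bcbaabbb$bccacaabcc  c
   11  bccacaabccbcbaabbb$  $
   12  bccbcbaabbb$bccacaa  a
   13  caabccbcbaabbb$bcca  a
   14  cacaabccbcbaabbb$bc  c
   15  cbaabbb$bccacaabccb  b
   16  cbcbaabbb$bccacaabc  c
   17  ccacaabccbcbaabbb$b  b
   18  ccbcbaabbb$bccacaab  b

bbcaacbcbac$aacbcbb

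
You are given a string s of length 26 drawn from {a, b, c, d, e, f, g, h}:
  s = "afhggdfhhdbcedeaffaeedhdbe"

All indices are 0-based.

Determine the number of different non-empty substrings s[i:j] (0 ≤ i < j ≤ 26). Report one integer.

rank→(start, suffix):
  0 → (18, 'aeedhdbe')
  1 → (15, 'affaeedhdbe')
  2 → (0, 'afhggdfhhdbcedeaffaeedhdbe')
  3 → (10, 'bcedeaffaeedhdbe')
  4 → (24, 'be')
  5 → (11, 'cedeaffaeedhdbe')
  6 → (9, 'dbcedeaffaeedhdbe')
  7 → (23, 'dbe')
  8 → (13, 'deaffaeedhdbe')
  9 → (5, 'dfhhdbcedeaffaeedhdbe')
  10 → (21, 'dhdbe')
  11 → (25, 'e')
  12 → (14, 'eaffaeedhdbe')
  13 → (12, 'edeaffaeedhdbe')
  14 → (20, 'edhdbe')
  15 → (19, 'eedhdbe')
  16 → (17, 'faeedhdbe')
  17 → (16, 'ffaeedhdbe')
  18 → (1, 'fhggdfhhdbcedeaffaeedhdbe')
  19 → (6, 'fhhdbcedeaffaeedhdbe')
  20 → (4, 'gdfhhdbcedeaffaeedhdbe')
  21 → (3, 'ggdfhhdbcedeaffaeedhdbe')
  22 → (8, 'hdbcedeaffaeedhdbe')
  23 → (22, 'hdbe')
  24 → (2, 'hggdfhhdbcedeaffaeedhdbe')
  25 → (7, 'hhdbcedeaffaeedhdbe')

SA = [18, 15, 0, 10, 24, 11, 9, 23, 13, 5, 21, 25, 14, 12, 20, 19, 17, 16, 1, 6, 4, 3, 8, 22, 2, 7]
[i] adj suffixes → lcp
  [1] 18/15 → 1 ('a')
  [2] 15/0 → 2 ('af')
  [3] 0/10 → 0 ('')
  [4] 10/24 → 1 ('b')
  [5] 24/11 → 0 ('')
  [6] 11/9 → 0 ('')
  [7] 9/23 → 2 ('db')
  [8] 23/13 → 1 ('d')
  [9] 13/5 → 1 ('d')
  [10] 5/21 → 1 ('d')
  [11] 21/25 → 0 ('')
  [12] 25/14 → 1 ('e')
  [13] 14/12 → 1 ('e')
  [14] 12/20 → 2 ('ed')
  [15] 20/19 → 1 ('e')
  [16] 19/17 → 0 ('')
  [17] 17/16 → 1 ('f')
  [18] 16/1 → 1 ('f')
  [19] 1/6 → 2 ('fh')
  [20] 6/4 → 0 ('')
  [21] 4/3 → 1 ('g')
  [22] 3/8 → 0 ('')
  [23] 8/22 → 3 ('hdb')
  [24] 22/2 → 1 ('h')
  [25] 2/7 → 1 ('h')

n(n+1)/2 = 26·27/2 = 351
Σ LCP = 0 + 1 + 2 + 0 + 1 + 0 + 0 + 2 + 1 + 1 + 1 + 0 + 1 + 1 + 2 + 1 + 0 + 1 + 1 + 2 + 0 + 1 + 0 + 3 + 1 + 1 = 24
distinct = 351 − 24 = 327

327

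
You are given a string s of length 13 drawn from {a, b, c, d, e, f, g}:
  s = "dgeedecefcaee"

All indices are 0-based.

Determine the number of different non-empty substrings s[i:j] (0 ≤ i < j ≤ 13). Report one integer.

83

sorted suffixes:
  #0 SA[0]=10  'aee'
  #1 SA[1]=9  'caee'
  #2 SA[2]=6  'cefcaee'
  #3 SA[3]=4  'decefcaee'
  #4 SA[4]=0  'dgeedecefcaee'
  #5 SA[5]=12  'e'
  #6 SA[6]=5  'ecefcaee'
  #7 SA[7]=3  'edecefcaee'
  #8 SA[8]=11  'ee'
  #9 SA[9]=2  'eedecefcaee'
  #10 SA[10]=7  'efcaee'
  #11 SA[11]=8  'fcaee'
  #12 SA[12]=1  'geedecefcaee'

SA = [10, 9, 6, 4, 0, 12, 5, 3, 11, 2, 7, 8, 1]
rank  pair      lcp
   1  s[10:],s[9:]  0  ''
   2  s[9:],s[6:]  1  'c'
   3  s[6:],s[4:]  0  ''
   4  s[4:],s[0:]  1  'd'
   5  s[0:],s[12:]  0  ''
   6  s[12:],s[5:]  1  'e'
   7  s[5:],s[3:]  1  'e'
   8  s[3:],s[11:]  1  'e'
   9  s[11:],s[2:]  2  'ee'
  10  s[2:],s[7:]  1  'e'
  11  s[7:],s[8:]  0  ''
  12  s[8:],s[1:]  0  ''

n(n+1)/2 = 13·14/2 = 91
Σ LCP = 0 + 0 + 1 + 0 + 1 + 0 + 1 + 1 + 1 + 2 + 1 + 0 + 0 = 8
distinct = 91 − 8 = 83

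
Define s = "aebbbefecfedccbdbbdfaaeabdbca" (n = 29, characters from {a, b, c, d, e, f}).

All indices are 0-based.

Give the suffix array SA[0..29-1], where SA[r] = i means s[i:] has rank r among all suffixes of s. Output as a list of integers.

rank→(start, suffix):
  0 → (28, 'a')
  1 → (20, 'aaeabdbca')
  2 → (23, 'abdbca')
  3 → (21, 'aeabdbca')
  4 → (0, 'aebbbefecfedccbdbbdfaaeabdbca')
  5 → (2, 'bbbefecfedccbdbbdfaaeabdbca')
  6 → (16, 'bbdfaaeabdbca')
  7 → (3, 'bbefecfedccbdbbdfaaeabdbca')
  8 → (26, 'bca')
  9 → (14, 'bdbbdfaaeabdbca')
  10 → (24, 'bdbca')
  11 → (17, 'bdfaaeabdbca')
  12 → (4, 'befecfedccbdbbdfaaeabdbca')
  13 → (27, 'ca')
  14 → (13, 'cbdbbdfaaeabdbca')
  15 → (12, 'ccbdbbdfaaeabdbca')
  16 → (8, 'cfedccbdbbdfaaeabdbca')
  17 → (15, 'dbbdfaaeabdbca')
  18 → (25, 'dbca')
  19 → (11, 'dccbdbbdfaaeabdbca')
  20 → (18, 'dfaaeabdbca')
  21 → (22, 'eabdbca')
  22 → (1, 'ebbbefecfedccbdbbdfaaeabdbca')
  23 → (7, 'ecfedccbdbbdfaaeabdbca')
  24 → (10, 'edccbdbbdfaaeabdbca')
  25 → (5, 'efecfedccbdbbdfaaeabdbca')
  26 → (19, 'faaeabdbca')
  27 → (6, 'fecfedccbdbbdfaaeabdbca')
  28 → (9, 'fedccbdbbdfaaeabdbca')

[28, 20, 23, 21, 0, 2, 16, 3, 26, 14, 24, 17, 4, 27, 13, 12, 8, 15, 25, 11, 18, 22, 1, 7, 10, 5, 19, 6, 9]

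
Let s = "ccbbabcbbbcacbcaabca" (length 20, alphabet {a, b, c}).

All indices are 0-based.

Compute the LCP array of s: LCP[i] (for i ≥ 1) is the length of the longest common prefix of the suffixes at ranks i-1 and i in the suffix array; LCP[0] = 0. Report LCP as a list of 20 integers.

rank→(start, suffix):
  0 → (19, 'a')
  1 → (15, 'aabca')
  2 → (16, 'abca')
  3 → (4, 'abcbbbcacbcaabca')
  4 → (11, 'acbcaabca')
  5 → (3, 'babcbbbcacbcaabca')
  6 → (2, 'bbabcbbbcacbcaabca')
  7 → (7, 'bbbcacbcaabca')
  8 → (8, 'bbcacbcaabca')
  9 → (17, 'bca')
  10 → (13, 'bcaabca')
  11 → (9, 'bcacbcaabca')
  12 → (5, 'bcbbbcacbcaabca')
  13 → (18, 'ca')
  14 → (14, 'caabca')
  15 → (10, 'cacbcaabca')
  16 → (1, 'cbbabcbbbcacbcaabca')
  17 → (6, 'cbbbcacbcaabca')
  18 → (12, 'cbcaabca')
  19 → (0, 'ccbbabcbbbcacbcaabca')

SA = [19, 15, 16, 4, 11, 3, 2, 7, 8, 17, 13, 9, 5, 18, 14, 10, 1, 6, 12, 0]
[i] adj suffixes → lcp
  [1] 19/15 → 1 ('a')
  [2] 15/16 → 1 ('a')
  [3] 16/4 → 3 ('abc')
  [4] 4/11 → 1 ('a')
  [5] 11/3 → 0 ('')
  [6] 3/2 → 1 ('b')
  [7] 2/7 → 2 ('bb')
  [8] 7/8 → 2 ('bb')
  [9] 8/17 → 1 ('b')
  [10] 17/13 → 3 ('bca')
  [11] 13/9 → 3 ('bca')
  [12] 9/5 → 2 ('bc')
  [13] 5/18 → 0 ('')
  [14] 18/14 → 2 ('ca')
  [15] 14/10 → 2 ('ca')
  [16] 10/1 → 1 ('c')
  [17] 1/6 → 3 ('cbb')
  [18] 6/12 → 2 ('cb')
  [19] 12/0 → 1 ('c')

[0, 1, 1, 3, 1, 0, 1, 2, 2, 1, 3, 3, 2, 0, 2, 2, 1, 3, 2, 1]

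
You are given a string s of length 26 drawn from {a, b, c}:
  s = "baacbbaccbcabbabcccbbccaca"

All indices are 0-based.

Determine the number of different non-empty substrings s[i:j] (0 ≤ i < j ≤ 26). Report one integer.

308

rank | idx | suffix
   0 |  25 | a
   1 |   1 | aacbbaccbcabbabcccbbccaca
   2 |  11 | abbabcccbbccaca
   3 |  14 | abcccbbccaca
   4 |  23 | aca
   5 |   2 | acbbaccbcabbabcccbbccaca
   6 |   6 | accbcabbabcccbbccaca
   7 |   0 | baacbbaccbcabbabcccbbccaca
   8 |  13 | babcccbbccaca
   9 |   5 | baccbcabbabcccbbccaca
  10 |  12 | bbabcccbbccaca
  11 |   4 | bbaccbcabbabcccbbccaca
  12 |  19 | bbccaca
  13 |   9 | bcabbabcccbbccaca
  14 |  20 | bccaca
  15 |  15 | bcccbbccaca
  16 |  24 | ca
  17 |  10 | cabbabcccbbccaca
  18 |  22 | caca
  19 |   3 | cbbaccbcabbabcccbbccaca
  20 |  18 | cbbccaca
  21 |   8 | cbcabbabcccbbccaca
  22 |  21 | ccaca
  23 |  17 | ccbbccaca
  24 |   7 | ccbcabbabcccbbccaca
  25 |  16 | cccbbccaca

SA = [25, 1, 11, 14, 23, 2, 6, 0, 13, 5, 12, 4, 19, 9, 20, 15, 24, 10, 22, 3, 18, 8, 21, 17, 7, 16]
[i] adj suffixes → lcp
  [1] 25/1 → 1 ('a')
  [2] 1/11 → 1 ('a')
  [3] 11/14 → 2 ('ab')
  [4] 14/23 → 1 ('a')
  [5] 23/2 → 2 ('ac')
  [6] 2/6 → 2 ('ac')
  [7] 6/0 → 0 ('')
  [8] 0/13 → 2 ('ba')
  [9] 13/5 → 2 ('ba')
  [10] 5/12 → 1 ('b')
  [11] 12/4 → 3 ('bba')
  [12] 4/19 → 2 ('bb')
  [13] 19/9 → 1 ('b')
  [14] 9/20 → 2 ('bc')
  [15] 20/15 → 3 ('bcc')
  [16] 15/24 → 0 ('')
  [17] 24/10 → 2 ('ca')
  [18] 10/22 → 2 ('ca')
  [19] 22/3 → 1 ('c')
  [20] 3/18 → 3 ('cbb')
  [21] 18/8 → 2 ('cb')
  [22] 8/21 → 1 ('c')
  [23] 21/17 → 2 ('cc')
  [24] 17/7 → 3 ('ccb')
  [25] 7/16 → 2 ('cc')

n(n+1)/2 = 26·27/2 = 351
Σ LCP = 0 + 1 + 1 + 2 + 1 + 2 + 2 + 0 + 2 + 2 + 1 + 3 + 2 + 1 + 2 + 3 + 0 + 2 + 2 + 1 + 3 + 2 + 1 + 2 + 3 + 2 = 43
distinct = 351 − 43 = 308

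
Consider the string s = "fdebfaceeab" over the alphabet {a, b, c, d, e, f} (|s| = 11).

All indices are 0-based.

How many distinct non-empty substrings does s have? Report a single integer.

61

rank→(start, suffix):
  0 → (9, 'ab')
  1 → (5, 'aceeab')
  2 → (10, 'b')
  3 → (3, 'bfaceeab')
  4 → (6, 'ceeab')
  5 → (1, 'debfaceeab')
  6 → (8, 'eab')
  7 → (2, 'ebfaceeab')
  8 → (7, 'eeab')
  9 → (4, 'faceeab')
  10 → (0, 'fdebfaceeab')

SA = [9, 5, 10, 3, 6, 1, 8, 2, 7, 4, 0]
i: (SA[i-1],SA[i]) lcp shared
  1: (9,5) 1 'a'
  2: (5,10) 0 ''
  3: (10,3) 1 'b'
  4: (3,6) 0 ''
  5: (6,1) 0 ''
  6: (1,8) 0 ''
  7: (8,2) 1 'e'
  8: (2,7) 1 'e'
  9: (7,4) 0 ''
  10: (4,0) 1 'f'

n(n+1)/2 = 11·12/2 = 66
Σ LCP = 0 + 1 + 0 + 1 + 0 + 0 + 0 + 1 + 1 + 0 + 1 = 5
distinct = 66 − 5 = 61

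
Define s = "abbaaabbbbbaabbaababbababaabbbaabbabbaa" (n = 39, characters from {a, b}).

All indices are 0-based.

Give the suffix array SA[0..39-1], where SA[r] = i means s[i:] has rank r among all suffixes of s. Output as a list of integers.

[38, 37, 3, 15, 11, 30, 25, 4, 23, 21, 16, 34, 0, 12, 18, 31, 26, 5, 36, 2, 14, 10, 29, 24, 22, 20, 33, 17, 35, 1, 13, 9, 28, 19, 32, 8, 27, 7, 6]

sorted suffixes:
  #0 SA[0]=38  'a'
  #1 SA[1]=37  'aa'
  #2 SA[2]=3  'aaabbbbbaabbaababbababaabbbaabbabbaa'
  #3 SA[3]=15  'aababbababaabbbaabbabbaa'
  #4 SA[4]=11  'aabbaababbababaabbbaabbabbaa'
  #5 SA[5]=30  'aabbabbaa'
  #6 SA[6]=25  'aabbbaabbabbaa'
  #7 SA[7]=4  'aabbbbbaabbaababbababaabbbaabbabbaa'
  #8 SA[8]=23  'abaabbbaabbabbaa'
  #9 SA[9]=21  'ababaabbbaabbabbaa'
  #10 SA[10]=16  'ababbababaabbbaabbabbaa'
  #11 SA[11]=34  'abbaa'
  #12 SA[12]=0  'abbaaabbbbbaabbaababbababaabbbaabbabbaa'
  #13 SA[13]=12  'abbaababbababaabbbaabbabbaa'
  #14 SA[14]=18  'abbababaabbbaabbabbaa'
  #15 SA[15]=31  'abbabbaa'
  #16 SA[16]=26  'abbbaabbabbaa'
  #17 SA[17]=5  'abbbbbaabbaababbababaabbbaabbabbaa'
  #18 SA[18]=36  'baa'
  #19 SA[19]=2  'baaabbbbbaabbaababbababaabbbaabbabbaa'
  #20 SA[20]=14  'baababbababaabbbaabbabbaa'
  #21 SA[21]=10  'baabbaababbababaabbbaabbabbaa'
  #22 SA[22]=29  'baabbabbaa'
  #23 SA[23]=24  'baabbbaabbabbaa'
  #24 SA[24]=22  'babaabbbaabbabbaa'
  #25 SA[25]=20  'bababaabbbaabbabbaa'
  #26 SA[26]=33  'babbaa'
  #27 SA[27]=17  'babbababaabbbaabbabbaa'
  #28 SA[28]=35  'bbaa'
  #29 SA[29]=1  'bbaaabbbbbaabbaababbababaabbbaabbabbaa'
  #30 SA[30]=13  'bbaababbababaabbbaabbabbaa'
  #31 SA[31]=9  'bbaabbaababbababaabbbaabbabbaa'
  #32 SA[32]=28  'bbaabbabbaa'
  #33 SA[33]=19  'bbababaabbbaabbabbaa'
  #34 SA[34]=32  'bbabbaa'
  #35 SA[35]=8  'bbbaabbaababbababaabbbaabbabbaa'
  #36 SA[36]=27  'bbbaabbabbaa'
  #37 SA[37]=7  'bbbbaabbaababbababaabbbaabbabbaa'
  #38 SA[38]=6  'bbbbbaabbaababbababaabbbaabbabbaa'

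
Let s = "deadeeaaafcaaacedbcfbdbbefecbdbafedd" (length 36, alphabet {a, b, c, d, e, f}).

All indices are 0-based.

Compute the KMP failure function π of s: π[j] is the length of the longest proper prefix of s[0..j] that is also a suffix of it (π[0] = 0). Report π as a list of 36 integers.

[0, 0, 0, 1, 2, 0, 0, 0, 0, 0, 0, 0, 0, 0, 0, 0, 1, 0, 0, 0, 0, 1, 0, 0, 0, 0, 0, 0, 0, 1, 0, 0, 0, 0, 1, 1]

π[0] = 0
j=1 s[j]='e': π[1]=0 (border '')
j=2 s[j]='a': π[2]=0 (border '')
j=3 s[j]='d': π[3]=1 (border 'd')
j=4 s[j]='e': π[4]=2 (border 'de')
j=5 s[j]='e': k: 2→0; π[5]=0 (border '')
j=6 s[j]='a': π[6]=0 (border '')
j=7 s[j]='a': π[7]=0 (border '')
j=8 s[j]='a': π[8]=0 (border '')
j=9 s[j]='f': π[9]=0 (border '')
j=10 s[j]='c': π[10]=0 (border '')
j=11 s[j]='a': π[11]=0 (border '')
j=12 s[j]='a': π[12]=0 (border '')
j=13 s[j]='a': π[13]=0 (border '')
j=14 s[j]='c': π[14]=0 (border '')
j=15 s[j]='e': π[15]=0 (border '')
j=16 s[j]='d': π[16]=1 (border 'd')
j=17 s[j]='b': k: 1→0; π[17]=0 (border '')
j=18 s[j]='c': π[18]=0 (border '')
j=19 s[j]='f': π[19]=0 (border '')
j=20 s[j]='b': π[20]=0 (border '')
j=21 s[j]='d': π[21]=1 (border 'd')
j=22 s[j]='b': k: 1→0; π[22]=0 (border '')
j=23 s[j]='b': π[23]=0 (border '')
j=24 s[j]='e': π[24]=0 (border '')
j=25 s[j]='f': π[25]=0 (border '')
j=26 s[j]='e': π[26]=0 (border '')
j=27 s[j]='c': π[27]=0 (border '')
j=28 s[j]='b': π[28]=0 (border '')
j=29 s[j]='d': π[29]=1 (border 'd')
j=30 s[j]='b': k: 1→0; π[30]=0 (border '')
j=31 s[j]='a': π[31]=0 (border '')
j=32 s[j]='f': π[32]=0 (border '')
j=33 s[j]='e': π[33]=0 (border '')
j=34 s[j]='d': π[34]=1 (border 'd')
j=35 s[j]='d': k: 1→0; π[35]=1 (border 'd')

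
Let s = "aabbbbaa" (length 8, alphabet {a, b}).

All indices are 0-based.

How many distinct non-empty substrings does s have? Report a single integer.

sorted suffixes:
  #0 SA[0]=7  'a'
  #1 SA[1]=6  'aa'
  #2 SA[2]=0  'aabbbbaa'
  #3 SA[3]=1  'abbbbaa'
  #4 SA[4]=5  'baa'
  #5 SA[5]=4  'bbaa'
  #6 SA[6]=3  'bbbaa'
  #7 SA[7]=2  'bbbbaa'

SA = [7, 6, 0, 1, 5, 4, 3, 2]
[i] adj suffixes → lcp
  [1] 7/6 → 1 ('a')
  [2] 6/0 → 2 ('aa')
  [3] 0/1 → 1 ('a')
  [4] 1/5 → 0 ('')
  [5] 5/4 → 1 ('b')
  [6] 4/3 → 2 ('bb')
  [7] 3/2 → 3 ('bbb')

n(n+1)/2 = 8·9/2 = 36
Σ LCP = 0 + 1 + 2 + 1 + 0 + 1 + 2 + 3 = 10
distinct = 36 − 10 = 26

26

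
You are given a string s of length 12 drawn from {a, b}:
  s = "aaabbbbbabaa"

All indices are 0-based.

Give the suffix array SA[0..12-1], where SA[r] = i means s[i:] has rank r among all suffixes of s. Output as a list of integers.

[11, 10, 0, 1, 8, 2, 9, 7, 6, 5, 4, 3]

rank→(start, suffix):
  0 → (11, 'a')
  1 → (10, 'aa')
  2 → (0, 'aaabbbbbabaa')
  3 → (1, 'aabbbbbabaa')
  4 → (8, 'abaa')
  5 → (2, 'abbbbbabaa')
  6 → (9, 'baa')
  7 → (7, 'babaa')
  8 → (6, 'bbabaa')
  9 → (5, 'bbbabaa')
  10 → (4, 'bbbbabaa')
  11 → (3, 'bbbbbabaa')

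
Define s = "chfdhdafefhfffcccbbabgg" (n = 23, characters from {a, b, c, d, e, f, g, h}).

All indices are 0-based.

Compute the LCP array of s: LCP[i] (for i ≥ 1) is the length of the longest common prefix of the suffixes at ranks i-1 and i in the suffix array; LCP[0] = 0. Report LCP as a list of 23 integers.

[0, 1, 0, 1, 1, 0, 1, 2, 1, 0, 1, 0, 0, 1, 1, 1, 2, 1, 0, 1, 0, 1, 2]

sorted suffixes:
  #0 SA[0]=19  'abgg'
  #1 SA[1]=6  'afefhfffcccbbabgg'
  #2 SA[2]=18  'babgg'
  #3 SA[3]=17  'bbabgg'
  #4 SA[4]=20  'bgg'
  #5 SA[5]=16  'cbbabgg'
  #6 SA[6]=15  'ccbbabgg'
  #7 SA[7]=14  'cccbbabgg'
  #8 SA[8]=0  'chfdhdafefhfffcccbbabgg'
  #9 SA[9]=5  'dafefhfffcccbbabgg'
  #10 SA[10]=3  'dhdafefhfffcccbbabgg'
  #11 SA[11]=8  'efhfffcccbbabgg'
  #12 SA[12]=13  'fcccbbabgg'
  #13 SA[13]=2  'fdhdafefhfffcccbbabgg'
  #14 SA[14]=7  'fefhfffcccbbabgg'
  #15 SA[15]=12  'ffcccbbabgg'
  #16 SA[16]=11  'fffcccbbabgg'
  #17 SA[17]=9  'fhfffcccbbabgg'
  #18 SA[18]=22  'g'
  #19 SA[19]=21  'gg'
  #20 SA[20]=4  'hdafefhfffcccbbabgg'
  #21 SA[21]=1  'hfdhdafefhfffcccbbabgg'
  #22 SA[22]=10  'hfffcccbbabgg'

SA = [19, 6, 18, 17, 20, 16, 15, 14, 0, 5, 3, 8, 13, 2, 7, 12, 11, 9, 22, 21, 4, 1, 10]
rank  pair      lcp
   1  s[19:],s[6:]  1  'a'
   2  s[6:],s[18:]  0  ''
   3  s[18:],s[17:]  1  'b'
   4  s[17:],s[20:]  1  'b'
   5  s[20:],s[16:]  0  ''
   6  s[16:],s[15:]  1  'c'
   7  s[15:],s[14:]  2  'cc'
   8  s[14:],s[0:]  1  'c'
   9  s[0:],s[5:]  0  ''
  10  s[5:],s[3:]  1  'd'
  11  s[3:],s[8:]  0  ''
  12  s[8:],s[13:]  0  ''
  13  s[13:],s[2:]  1  'f'
  14  s[2:],s[7:]  1  'f'
  15  s[7:],s[12:]  1  'f'
  16  s[12:],s[11:]  2  'ff'
  17  s[11:],s[9:]  1  'f'
  18  s[9:],s[22:]  0  ''
  19  s[22:],s[21:]  1  'g'
  20  s[21:],s[4:]  0  ''
  21  s[4:],s[1:]  1  'h'
  22  s[1:],s[10:]  2  'hf'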